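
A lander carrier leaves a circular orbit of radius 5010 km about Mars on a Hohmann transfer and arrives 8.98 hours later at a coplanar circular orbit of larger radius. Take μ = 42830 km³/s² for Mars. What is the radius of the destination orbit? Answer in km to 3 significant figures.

Transfer time t = 8.98 hours = 32328 s, and t = π√(a_t³/μ).
So a_t = (μ t²/π²)^(1/3) = (42830 × (32328)² / π²)^(1/3) = 16553 km.
Since a_t = (r₁ + r₂)/2, r₂ = 2a_t − r₁ = 2×16553 − 5010 = 28096 km.

r₂ = 28100 km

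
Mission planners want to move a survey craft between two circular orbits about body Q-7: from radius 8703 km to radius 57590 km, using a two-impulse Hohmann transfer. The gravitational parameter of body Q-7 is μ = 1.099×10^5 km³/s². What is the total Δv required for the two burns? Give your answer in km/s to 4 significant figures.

Δv = 1.804 km/s

The Hohmann ellipse has a_t = (r₁ + r₂)/2 = 33146.5 km.
Circular speed at r₁: v₁ = √(μ/r₁) = √(1.099×10^5/8703) = 3.554 km/s.
Transfer-orbit speed at r₁ (v² = μ(2/r − 1/a)): v_p = √[μ(2/r₁ − 1/a_t)] = 4.684 km/s.
First burn Δv₁ = |v_p − v₁| = 1.130 km/s.
Circular speed at r₂: v₂ = √(μ/r₂) = 1.38142 km/s.
Transfer-orbit speed at r₂: v_a = √[μ(2/r₂ − 1/a_t)] = 0.707850 km/s.
Second burn Δv₂ = |v₂ − v_a| = 0.6736 km/s.
Total Δv = Δv₁ + Δv₂ = 1.804 km/s.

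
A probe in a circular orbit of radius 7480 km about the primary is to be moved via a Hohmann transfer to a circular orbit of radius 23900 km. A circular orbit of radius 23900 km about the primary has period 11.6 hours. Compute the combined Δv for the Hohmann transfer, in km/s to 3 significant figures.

Δv = 2.62 km/s

From Kepler's third law T² = 4π²r³/μ at r = 23900 km, T = 11.6 hours = 11.6 × 3600 s = 41760 s: μ = 4π²r³/T² = 3.09053×10^5 km³/s².
Transfer-ellipse semi-major axis a_t = (r₁ + r₂)/2 = (7480 + 23900)/2 = 15690 km.
At r₁ the circular-orbit speed is v₁ = √(μ/r₁) = 6.427846 km/s.
Transfer-orbit speed at r₁ (vis-viva equation): v_p = √[μ(2/r₁ − 1/a_t)] = 7.933282 km/s.
First burn Δv₁ = |v_p − v₁| = 1.50544 km/s.
At r₂, v₂ = √(μ/r₂) = 3.5960 km/s.
Transfer-orbit speed at r₂: v_a = √[μ(2/r₂ − 1/a_t)] = 2.4829 km/s.
Second burn Δv₂ = |v₂ − v_a| = 1.11310 km/s.
Total Δv = Δv₁ + Δv₂ = 2.619 km/s.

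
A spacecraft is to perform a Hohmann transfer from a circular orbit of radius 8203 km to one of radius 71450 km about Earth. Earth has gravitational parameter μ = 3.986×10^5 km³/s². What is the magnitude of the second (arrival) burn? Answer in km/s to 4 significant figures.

Semi-major axis of the transfer orbit: a_t = (8203 + 71450)/2 = 39826.5 km.
On the circular orbit at r = 71450 km, v_c = √(μ/r) = 2.362 km/s.
Transfer-orbit speed at the same r (vis-viva, a = a_t): v_t = √[μ(2/r − 1/a_t)] = 1.072 km/s.
Δv₂ = |v_t − v_c| = |1.072 − 2.362| = 1.290 km/s.

Δv₂ = 1.290 km/s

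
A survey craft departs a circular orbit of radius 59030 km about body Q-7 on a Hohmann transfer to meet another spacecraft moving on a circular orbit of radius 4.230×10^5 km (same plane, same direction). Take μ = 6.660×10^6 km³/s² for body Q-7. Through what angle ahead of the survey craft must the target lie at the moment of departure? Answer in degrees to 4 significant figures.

Transfer-ellipse semi-major axis a_t = (r₁ + r₂)/2 = (59030 + 4.230×10^5)/2 = 2.41015×10^5 km.
The half-period of the transfer ellipse is t = π√(a_t³/μ) = 1.4404×10^5 s.
Target angular speed ω₂ = √(μ/r₂³) = 9.3805×10^-6 rad/s.
Angle swept by the target during transfer: ω₂·t = 1.3512 rad = 77.42°.
The survey craft traverses 180° on the transfer ellipse, so the target must lead by 180° − 77.42° = 102.6°.

φ = 102.6°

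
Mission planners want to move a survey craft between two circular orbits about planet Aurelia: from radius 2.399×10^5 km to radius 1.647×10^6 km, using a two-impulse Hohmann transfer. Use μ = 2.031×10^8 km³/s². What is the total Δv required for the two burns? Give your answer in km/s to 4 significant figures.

The Hohmann ellipse has a_t = (r₁ + r₂)/2 = 9.4345×10^5 km.
At r₁ the circular-orbit speed is v₁ = √(μ/r₁) = 29.09644 km/s.
On the transfer ellipse at r₁, vis-viva equation gives v_p = √[μ(2/r₁ − 1/a_t)] = 38.44388 km/s.
First burn Δv₁ = |v_p − v₁| = 9.347 km/s.
At r₂, v₂ = √(μ/r₂) = 11.105 km/s.
Transfer-orbit speed at r₂: v_a = √[μ(2/r₂ − 1/a_t)] = 5.5997 km/s.
Second burn Δv₂ = |v₂ − v_a| = 5.505 km/s.
Δv = Δv₁ + Δv₂ = 9.347 + 5.505 = 14.85 km/s.

Δv = 14.85 km/s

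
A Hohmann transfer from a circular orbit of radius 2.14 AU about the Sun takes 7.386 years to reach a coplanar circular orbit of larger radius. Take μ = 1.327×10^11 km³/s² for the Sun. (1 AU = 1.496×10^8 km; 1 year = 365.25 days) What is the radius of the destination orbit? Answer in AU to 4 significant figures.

In km: r₁ = 2.14 × 1.496×10^8 = 3.20144×10^8 km.
Transfer time t = 7.386 years × 365.25 × 86400 s = 2.330844336×10^8 s, and t = π√(a_t³/μ).
So a_t = (μ t²/π²)^(1/3) = (1.327×10^11 × (2.330844336×10^8)² / π²)^(1/3) = 9.0060×10^8 km.
Since a_t = (r₁ + r₂)/2, r₂ = 2a_t − r₁ = 2×9.0060×10^8 − 3.20144×10^8 = 1.481056×10^9 km.
In AU: r₂ = 1.481056×10^9 / 1.496×10^8 = 9.900 AU.

r₂ = 9.900 AU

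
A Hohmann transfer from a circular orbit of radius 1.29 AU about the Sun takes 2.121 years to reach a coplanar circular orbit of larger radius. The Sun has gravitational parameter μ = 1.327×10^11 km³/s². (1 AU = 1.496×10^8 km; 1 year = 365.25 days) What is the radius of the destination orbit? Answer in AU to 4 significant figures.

In km: r₁ = 1.29 × 1.496×10^8 = 1.92984×10^8 km.
Transfer time t = 2.121 years × 365.25 × 86400 s = 6.69336696×10^7 s, and t = π√(a_t³/μ).
So a_t = (μ t²/π²)^(1/3) = (1.327×10^11 × (6.69336696×10^7)² / π²)^(1/3) = 3.9200×10^8 km.
Since a_t = (r₁ + r₂)/2, r₂ = 2a_t − r₁ = 2×3.9200×10^8 − 1.92984×10^8 = 5.91016×10^8 km.
In AU: r₂ = 5.91016×10^8 / 1.496×10^8 = 3.951 AU.

r₂ = 3.951 AU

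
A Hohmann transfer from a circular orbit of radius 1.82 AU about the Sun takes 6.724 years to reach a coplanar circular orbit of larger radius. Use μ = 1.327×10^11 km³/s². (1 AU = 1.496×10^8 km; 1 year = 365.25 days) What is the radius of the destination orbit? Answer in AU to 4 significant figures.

In km: r₁ = 1.82 × 1.496×10^8 = 2.72272×10^8 km.
Transfer time t = 6.724 years × 365.25 × 86400 s = 2.121933024×10^8 s, and t = π√(a_t³/μ).
So a_t = (μ t²/π²)^(1/3) = (1.327×10^11 × (2.121933024×10^8)² / π²)^(1/3) = 8.4595×10^8 km.
Since a_t = (r₁ + r₂)/2, r₂ = 2a_t − r₁ = 2×8.4595×10^8 − 2.72272×10^8 = 1.419628×10^9 km.
In AU: r₂ = 1.419628×10^9 / 1.496×10^8 = 9.489 AU.

r₂ = 9.489 AU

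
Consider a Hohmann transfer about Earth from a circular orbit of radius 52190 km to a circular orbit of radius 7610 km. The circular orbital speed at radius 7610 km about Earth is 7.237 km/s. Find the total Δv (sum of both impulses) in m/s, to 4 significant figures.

Δv = 3694 m/s

From the circular-orbit relation v² = μ/r at r = 7610 km: μ = v²r = (7.237)² × 7610 = 3.98567×10^5 km³/s².
The Hohmann ellipse has a_t = (r₁ + r₂)/2 = 29900 km.
At r₁ the circular-orbit speed is v₁ = √(μ/r₁) = 2.7635 km/s.
Transfer-orbit speed at r₁ (vis-viva equation): v_a = √[μ(2/r₁ − 1/a_t)] = 1.3942 km/s.
First burn Δv₁ = |v_a − v₁| = 1.3693 km/s.
At r₂, v₂ = √(μ/r₂) = 7.2370 km/s.
Transfer-orbit speed at r₂: v_p = √[μ(2/r₂ − 1/a_t)] = 9.5613 km/s.
Second burn Δv₂ = |v₂ − v_p| = 2.3243 km/s.
Δv = Δv₁ + Δv₂ = 1.3693 + 2.3243 = 3.694 km/s.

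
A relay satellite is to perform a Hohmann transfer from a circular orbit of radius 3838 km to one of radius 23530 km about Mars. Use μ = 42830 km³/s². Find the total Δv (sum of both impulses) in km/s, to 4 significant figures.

Transfer-ellipse semi-major axis a_t = (r₁ + r₂)/2 = (3838 + 23530)/2 = 13684 km.
At r₁ the circular-orbit speed is v₁ = √(μ/r₁) = 3.341 km/s.
On the transfer ellipse at r₁, vis-viva equation gives v_p = √[μ(2/r₁ − 1/a_t)] = 4.381 km/s.
First burn Δv₁ = |v_p − v₁| = 1.040 km/s.
At r₂, v₂ = √(μ/r₂) = 1.34916 km/s.
Transfer-orbit speed at r₂: v_a = √[μ(2/r₂ − 1/a_t)] = 0.714511 km/s.
Second burn Δv₂ = |v₂ − v_a| = 0.6346 km/s.
Total Δv = Δv₁ + Δv₂ = 1.675 km/s.

Δv = 1.675 km/s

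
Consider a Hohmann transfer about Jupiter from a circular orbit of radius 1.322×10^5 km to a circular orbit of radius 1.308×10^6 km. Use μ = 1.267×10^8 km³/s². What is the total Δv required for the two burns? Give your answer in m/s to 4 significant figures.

Semi-major axis of the transfer orbit: a_t = (1.322×10^5 + 1.308×10^6)/2 = 7.201×10^5 km.
At r₁ the circular-orbit speed is v₁ = √(μ/r₁) = 30.958 km/s.
Transfer-orbit speed at r₁ (v² = μ(2/r − 1/a)): v_p = √[μ(2/r₁ − 1/a_t)] = 41.723 km/s.
First burn Δv₁ = |v_p − v₁| = 10.765 km/s.
Circular speed at r₂: v₂ = √(μ/r₂) = 9.842 km/s.
Transfer-orbit speed at r₂: v_a = √[μ(2/r₂ − 1/a_t)] = 4.217 km/s.
Second burn Δv₂ = |v₂ − v_a| = 5.6250 km/s.
Δv = Δv₁ + Δv₂ = 10.765 + 5.6250 = 16.39 km/s.

Δv = 16390 m/s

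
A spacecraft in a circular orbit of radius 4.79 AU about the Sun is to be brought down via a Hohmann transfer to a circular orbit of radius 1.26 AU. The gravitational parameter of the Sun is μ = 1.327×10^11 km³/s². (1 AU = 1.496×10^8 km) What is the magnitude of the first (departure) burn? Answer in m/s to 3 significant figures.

Δv₁ = 4830 m/s

In km: r₁ = 4.79 × 1.496×10^8 = 7.16584×10^8 km; r₂ = 1.26 × 1.496×10^8 = 1.88496×10^8 km.
Transfer-ellipse semi-major axis a_t = (r₁ + r₂)/2 = (7.16584×10^8 + 1.88496×10^8)/2 = 4.5254×10^8 km.
Circular speed at r = 7.16584×10^8 km: v_c = √(μ/r) = 13.6082 km/s.
Transfer-orbit speed at the same r (vis-viva, a = a_t): v_t = √[μ(2/r − 1/a_t)] = 8.78263 km/s.
Δv₁ = |v_t − v_c| = |8.78263 − 13.6082| = 4.826 km/s.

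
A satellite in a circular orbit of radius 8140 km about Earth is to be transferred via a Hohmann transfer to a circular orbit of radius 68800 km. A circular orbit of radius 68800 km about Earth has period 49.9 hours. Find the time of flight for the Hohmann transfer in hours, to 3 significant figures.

From Kepler's third law T² = 4π²r³/μ at r = 68800 km, T = 49.9 hours = 49.9 × 3600 s = 1.7964×10^5 s: μ = 4π²r³/T² = 3.98400×10^5 km³/s².
The Hohmann ellipse has a_t = (r₁ + r₂)/2 = 38470 km.
Transfer time t = π√(a_t³/μ) = π√((38470)³ / 3.98400×10^5) = 37560 s.
Converting: 37560 s ÷ 3600 s/hour = 10.4 hours.

t = 10.4 hours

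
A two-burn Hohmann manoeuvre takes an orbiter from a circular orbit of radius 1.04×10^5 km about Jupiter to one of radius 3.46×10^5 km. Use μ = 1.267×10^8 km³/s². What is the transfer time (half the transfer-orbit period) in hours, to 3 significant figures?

t = 8.27 hours

Transfer-ellipse semi-major axis a_t = (r₁ + r₂)/2 = (1.040×10^5 + 3.460×10^5)/2 = 2.250×10^5 km.
Transfer time t = π√(a_t³/μ) = π√((2.250×10^5)³ / 1.267×10^8) = 29788 s.
Converting: 29788 s ÷ 3600 s/hour = 8.27 hours.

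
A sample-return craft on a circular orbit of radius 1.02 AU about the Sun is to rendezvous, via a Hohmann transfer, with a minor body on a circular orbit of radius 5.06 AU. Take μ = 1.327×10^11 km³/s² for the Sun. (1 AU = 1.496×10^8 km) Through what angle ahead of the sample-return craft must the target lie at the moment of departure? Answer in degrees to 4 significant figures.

φ = 96.18°

In km: r₁ = 1.02 × 1.496×10^8 = 1.52592×10^8 km; r₂ = 5.06 × 1.496×10^8 = 7.56976×10^8 km.
The Hohmann ellipse has a_t = (r₁ + r₂)/2 = 4.54784×10^8 km.
Transfer time t = π√(a_t³/μ) = 8.364×10^7 s.
Target angular speed ω₂ = √(μ/r₂³) = 1.749×10^-8 rad/s.
Angle swept by the target during transfer: ω₂·t = 1.463 rad = 83.82°.
Arrival is 180° from departure on the ellipse, so φ = 180° − 83.82° = 96.18°.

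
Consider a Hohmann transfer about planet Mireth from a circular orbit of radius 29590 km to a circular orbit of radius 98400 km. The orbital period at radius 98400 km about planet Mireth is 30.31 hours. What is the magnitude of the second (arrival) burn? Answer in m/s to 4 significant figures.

Δv₂ = 1813 m/s

From Kepler's third law T² = 4π²r³/μ at r = 98400 km, T = 30.31 hours = 30.31 × 3600 s = 1.09116×10^5 s: μ = 4π²r³/T² = 3.15913×10^6 km³/s².
Semi-major axis of the transfer orbit: a_t = (29590 + 98400)/2 = 63995 km.
On the circular orbit at r = 98400 km, v_c = √(μ/r) = 5.666 km/s.
Transfer-orbit speed at the same r (vis-viva, a = a_t): v_t = √[μ(2/r − 1/a_t)] = 3.853 km/s.
Δv₂ = |v_t − v_c| = |3.853 − 5.666| = 1.813 km/s.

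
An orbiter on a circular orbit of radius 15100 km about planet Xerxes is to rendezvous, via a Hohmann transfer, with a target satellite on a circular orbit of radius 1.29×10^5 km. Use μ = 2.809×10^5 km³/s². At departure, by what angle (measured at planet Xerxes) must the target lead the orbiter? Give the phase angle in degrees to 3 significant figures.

φ = 105°

Semi-major axis of the transfer orbit: a_t = (15100 + 1.290×10^5)/2 = 72050 km.
Transfer time t = π√(a_t³/μ) = 1.14637×10^5 s.
Target angular speed ω₂ = √(μ/r₂³) = 1.14391×10^-5 rad/s.
Angle swept by the target during transfer: ω₂·t = 1.3113 rad = 75.13°.
The orbiter traverses 180° on the transfer ellipse, so the target must lead by 180° − 75.13° = 105°.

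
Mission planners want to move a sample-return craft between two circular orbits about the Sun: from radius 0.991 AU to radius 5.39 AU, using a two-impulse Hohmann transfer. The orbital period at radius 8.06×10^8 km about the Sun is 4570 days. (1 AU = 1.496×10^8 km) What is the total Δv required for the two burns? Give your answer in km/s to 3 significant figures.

Δv = 14.6 km/s

From Kepler's third law T² = 4π²r³/μ at r = 8.06×10^8 km, T = 4570 days = 4570 × 86400 s = 3.94848×10^8 s: μ = 4π²r³/T² = 1.32588×10^11 km³/s².
In km: r₁ = 0.991 × 1.496×10^8 = 1.482536×10^8 km; r₂ = 5.39 × 1.496×10^8 = 8.06344×10^8 km.
Semi-major axis of the transfer orbit: a_t = (1.482536×10^8 + 8.06344×10^8)/2 = 4.772988×10^8 km.
Circular speed at r₁: v₁ = √(μ/r₁) = √(1.32588×10^11/1.482536×10^8) = 29.905 km/s.
Transfer-orbit speed at r₁ (vis-viva equation): v_p = √[μ(2/r₁ − 1/a_t)] = 38.870 km/s.
First burn Δv₁ = |v_p − v₁| = 8.965 km/s.
Circular speed at r₂: v₂ = √(μ/r₂) = 12.823 km/s.
Transfer-orbit speed at r₂: v_a = √[μ(2/r₂ − 1/a_t)] = 7.1466 km/s.
Second burn Δv₂ = |v₂ − v_a| = 5.676 km/s.
Δv = Δv₁ + Δv₂ = 8.965 + 5.676 = 14.64 km/s.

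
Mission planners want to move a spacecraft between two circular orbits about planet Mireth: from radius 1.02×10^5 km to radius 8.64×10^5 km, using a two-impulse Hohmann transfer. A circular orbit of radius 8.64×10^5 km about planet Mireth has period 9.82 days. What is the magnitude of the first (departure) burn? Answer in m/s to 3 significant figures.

Δv₁ = 6280 m/s

From Kepler's third law T² = 4π²r³/μ at r = 8.64×10^5 km, T = 9.82 days = 9.82 × 86400 s = 8.48448×10^5 s: μ = 4π²r³/T² = 3.53713×10^7 km³/s².
Semi-major axis of the transfer orbit: a_t = (1.020×10^5 + 8.640×10^5)/2 = 4.830×10^5 km.
Circular speed at r = 1.020×10^5 km: v_c = √(μ/r) = 18.622 km/s.
Vis-viva on the transfer ellipse at r = 1.020×10^5 km gives v_t = √[μ(2/r − 1/a_t)] = 24.906 km/s.
Δv₁ = |v_t − v_c| = |24.906 − 18.622| = 6.284 km/s.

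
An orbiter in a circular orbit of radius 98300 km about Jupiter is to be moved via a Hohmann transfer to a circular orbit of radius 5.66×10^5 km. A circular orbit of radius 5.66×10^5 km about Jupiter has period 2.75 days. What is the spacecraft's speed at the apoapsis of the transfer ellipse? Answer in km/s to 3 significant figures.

From Kepler's third law T² = 4π²r³/μ at r = 5.66×10^5 km, T = 2.75 days = 2.75 × 86400 s = 2.376×10^5 s: μ = 4π²r³/T² = 1.26799×10^8 km³/s².
Transfer-ellipse semi-major axis a_t = (r₁ + r₂)/2 = (98300 + 5.660×10^5)/2 = 3.3215×10^5 km.
The apoapsis of the transfer ellipse is at r = 5.660×10^5 km.
From the vis-viva equation, v = √[μ(2/r − 1/a_t)] = 8.143 km/s.

v = 8.14 km/s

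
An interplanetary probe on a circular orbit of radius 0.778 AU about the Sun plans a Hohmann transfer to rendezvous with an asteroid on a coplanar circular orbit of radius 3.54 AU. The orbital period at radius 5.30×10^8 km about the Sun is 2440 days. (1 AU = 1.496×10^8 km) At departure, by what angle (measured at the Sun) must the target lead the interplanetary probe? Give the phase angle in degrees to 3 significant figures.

From Kepler's third law T² = 4π²r³/μ at r = 5.30×10^8 km, T = 2440 days = 2440 × 86400 s = 2.10816×10^8 s: μ = 4π²r³/T² = 1.32245×10^11 km³/s².
In km: r₁ = 0.778 × 1.496×10^8 = 1.163888×10^8 km; r₂ = 3.54 × 1.496×10^8 = 5.29584×10^8 km.
Semi-major axis of the transfer orbit: a_t = (1.163888×10^8 + 5.29584×10^8)/2 = 3.229864×10^8 km.
The half-period of the transfer ellipse is t = π√(a_t³/μ) = 5.0146×10^7 s.
The target's mean motion on its circular orbit is ω₂ = √(μ/r₂³) = 2.9839×10^-8 rad/s.
Angle swept by the target during transfer: ω₂·t = 1.4963 rad = 85.73°.
Arrival is 180° from departure on the ellipse, so φ = 180° − 85.73° = 94.3°.

φ = 94.3°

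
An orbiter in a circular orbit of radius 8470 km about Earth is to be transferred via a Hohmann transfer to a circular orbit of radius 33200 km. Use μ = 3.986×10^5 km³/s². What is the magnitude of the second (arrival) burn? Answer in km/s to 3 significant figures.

Semi-major axis of the transfer orbit: a_t = (8470 + 33200)/2 = 20835 km.
On the circular orbit at r = 33200 km, v_c = √(μ/r) = 3.465 km/s.
Vis-viva on the transfer ellipse at r = 33200 km gives v_t = √[μ(2/r − 1/a_t)] = 2.209 km/s.
Δv₂ = |v_t − v_c| = |2.209 − 3.465| = 1.256 km/s.

Δv₂ = 1.26 km/s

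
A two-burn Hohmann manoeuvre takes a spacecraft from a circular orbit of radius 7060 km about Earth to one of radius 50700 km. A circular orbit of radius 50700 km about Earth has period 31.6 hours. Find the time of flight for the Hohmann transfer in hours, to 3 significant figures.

t = 6.79 hours

From Kepler's third law T² = 4π²r³/μ at r = 50700 km, T = 31.6 hours = 31.6 × 3600 s = 1.1376×10^5 s: μ = 4π²r³/T² = 3.97562×10^5 km³/s².
The Hohmann ellipse has a_t = (r₁ + r₂)/2 = 28880 km.
Transfer time t = π√(a_t³/μ) = π√((28880)³ / 3.97562×10^5) = 24450 s.
Converting: 24450 s ÷ 3600 s/hour = 6.79 hours.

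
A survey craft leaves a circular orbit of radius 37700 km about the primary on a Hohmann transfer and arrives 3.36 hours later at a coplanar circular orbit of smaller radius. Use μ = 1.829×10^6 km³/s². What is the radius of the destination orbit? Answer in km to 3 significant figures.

r₂ = 22400 km

Transfer time t = 3.36 hours = 12096 s, and t = π√(a_t³/μ).
So a_t = (μ t²/π²)^(1/3) = (1.829×10^6 × (12096)² / π²)^(1/3) = 30042 km.
Since a_t = (r₁ + r₂)/2, r₂ = 2a_t − r₁ = 2×30042 − 37700 = 22384 km.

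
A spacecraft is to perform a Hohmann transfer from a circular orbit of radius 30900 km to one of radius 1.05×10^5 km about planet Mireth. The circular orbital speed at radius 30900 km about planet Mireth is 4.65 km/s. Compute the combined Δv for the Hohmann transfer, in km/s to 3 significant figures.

Δv = 1.95 km/s

From the circular-orbit relation v² = μ/r at r = 30900 km: μ = v²r = (4.65)² × 30900 = 6.68135×10^5 km³/s².
Semi-major axis of the transfer orbit: a_t = (30900 + 1.050×10^5)/2 = 67950 km.
At r₁ the circular-orbit speed is v₁ = √(μ/r₁) = 4.6500 km/s.
Transfer-orbit speed at r₁ (vis-viva equation): v_p = √[μ(2/r₁ − 1/a_t)] = 5.7803 km/s.
First burn Δv₁ = |v_p − v₁| = 1.1303 km/s.
At r₂, v₂ = √(μ/r₂) = 2.52254 km/s.
Transfer-orbit speed at r₂: v_a = √[μ(2/r₂ − 1/a_t)] = 1.70107 km/s.
Second burn Δv₂ = |v₂ − v_a| = 0.82147 km/s.
Total Δv = Δv₁ + Δv₂ = 1.952 km/s.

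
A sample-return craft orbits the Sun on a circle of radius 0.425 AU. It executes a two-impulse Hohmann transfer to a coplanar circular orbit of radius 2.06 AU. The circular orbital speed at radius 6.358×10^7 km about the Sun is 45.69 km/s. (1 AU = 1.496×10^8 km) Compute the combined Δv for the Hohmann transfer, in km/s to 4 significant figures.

Δv = 21.76 km/s

From the circular-orbit relation v² = μ/r at r = 6.358×10^7 km: μ = v²r = (45.69)² × 6.358×10^7 = 1.32728×10^11 km³/s².
In km: r₁ = 0.425 × 1.496×10^8 = 6.358×10^7 km; r₂ = 2.06 × 1.496×10^8 = 3.08176×10^8 km.
The Hohmann ellipse has a_t = (r₁ + r₂)/2 = 1.85878×10^8 km.
Circular speed at r₁: v₁ = √(μ/r₁) = √(1.32728×10^11/6.358×10^7) = 45.69 km/s.
On the transfer ellipse at r₁, vis-viva equation gives v_p = √[μ(2/r₁ − 1/a_t)] = 58.83 km/s.
First burn Δv₁ = |v_p − v₁| = 13.14 km/s.
Circular speed at r₂: v₂ = √(μ/r₂) = 20.753 km/s.
Transfer-orbit speed at r₂: v_a = √[μ(2/r₂ − 1/a_t)] = 12.137 km/s.
Second burn Δv₂ = |v₂ − v_a| = 8.616 km/s.
Total Δv = Δv₁ + Δv₂ = 21.76 km/s.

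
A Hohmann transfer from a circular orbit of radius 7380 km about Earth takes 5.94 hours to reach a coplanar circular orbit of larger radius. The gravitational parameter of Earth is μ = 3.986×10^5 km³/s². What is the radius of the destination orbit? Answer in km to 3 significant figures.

r₂ = 45500 km

Transfer time t = 5.94 hours = 21384 s, and t = π√(a_t³/μ).
So a_t = (μ t²/π²)^(1/3) = (3.986×10^5 × (21384)² / π²)^(1/3) = 26433 km.
Since a_t = (r₁ + r₂)/2, r₂ = 2a_t − r₁ = 2×26433 − 7380 = 45486 km.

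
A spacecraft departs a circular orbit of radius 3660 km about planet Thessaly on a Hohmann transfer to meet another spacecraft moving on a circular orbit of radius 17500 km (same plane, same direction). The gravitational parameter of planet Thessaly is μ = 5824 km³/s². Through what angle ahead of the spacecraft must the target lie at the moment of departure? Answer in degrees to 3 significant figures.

φ = 95.4°

The Hohmann ellipse has a_t = (r₁ + r₂)/2 = 10580 km.
Transfer time t = π√(a_t³/μ) = 44799 s.
Target angular speed ω₂ = √(μ/r₂³) = 3.2965×10^-5 rad/s.
Angle swept by the target during transfer: ω₂·t = 1.4768 rad = 84.61°.
Arrival is 180° from departure on the ellipse, so φ = 180° − 84.61° = 95.4°.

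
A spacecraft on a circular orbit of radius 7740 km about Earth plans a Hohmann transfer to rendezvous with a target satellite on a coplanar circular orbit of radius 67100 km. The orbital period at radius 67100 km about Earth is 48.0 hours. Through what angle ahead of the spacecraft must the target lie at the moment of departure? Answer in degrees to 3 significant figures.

φ = 105°

From Kepler's third law T² = 4π²r³/μ at r = 67100 km, T = 48.0 hours = 48.0 × 3600 s = 1.728×10^5 s: μ = 4π²r³/T² = 3.99429×10^5 km³/s².
Transfer-ellipse semi-major axis a_t = (r₁ + r₂)/2 = (7740 + 67100)/2 = 37420 km.
Transfer time t = π√(a_t³/μ) = 35982 s.
The target's mean motion on its circular orbit is ω₂ = √(μ/r₂³) = 3.6361×10^-5 rad/s.
Angle swept by the target during transfer: ω₂·t = 1.3083 rad = 74.96°.
The spacecraft traverses 180° on the transfer ellipse, so the target must lead by 180° − 74.96° = 105°.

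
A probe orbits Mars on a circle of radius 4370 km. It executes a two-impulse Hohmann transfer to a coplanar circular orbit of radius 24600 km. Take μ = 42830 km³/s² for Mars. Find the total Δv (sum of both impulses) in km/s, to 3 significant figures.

Semi-major axis of the transfer orbit: a_t = (4370 + 24600)/2 = 14485 km.
Circular speed at r₁: v₁ = √(μ/r₁) = √(42830/4370) = 3.1306 km/s.
On the transfer ellipse at r₁, v² = μ(2/r − 1/a) gives v_p = √[μ(2/r₁ − 1/a_t)] = 4.0798 km/s.
First burn Δv₁ = |v_p − v₁| = 0.9492 km/s.
At r₂, v₂ = √(μ/r₂) = 1.31949 km/s.
Transfer-orbit speed at r₂: v_a = √[μ(2/r₂ − 1/a_t)] = 0.724750 km/s.
Second burn Δv₂ = |v₂ − v_a| = 0.5947 km/s.
Total Δv = Δv₁ + Δv₂ = 1.544 km/s.

Δv = 1.54 km/s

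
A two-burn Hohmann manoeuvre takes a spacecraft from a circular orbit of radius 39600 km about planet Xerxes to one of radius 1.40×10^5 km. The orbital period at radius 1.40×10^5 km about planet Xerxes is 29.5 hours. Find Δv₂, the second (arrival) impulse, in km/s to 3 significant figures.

Δv₂ = 2.78 km/s

From Kepler's third law T² = 4π²r³/μ at r = 1.40×10^5 km, T = 29.5 hours = 29.5 × 3600 s = 1.062×10^5 s: μ = 4π²r³/T² = 9.60494×10^6 km³/s².
Semi-major axis of the transfer orbit: a_t = (39600 + 1.400×10^5)/2 = 89800 km.
On the circular orbit at r = 1.400×10^5 km, v_c = √(μ/r) = 8.283 km/s.
Transfer-orbit speed at the same r (vis-viva, a = a_t): v_t = √[μ(2/r − 1/a_t)] = 5.500 km/s.
Δv₂ = |v_t − v_c| = |5.500 − 8.283| = 2.783 km/s.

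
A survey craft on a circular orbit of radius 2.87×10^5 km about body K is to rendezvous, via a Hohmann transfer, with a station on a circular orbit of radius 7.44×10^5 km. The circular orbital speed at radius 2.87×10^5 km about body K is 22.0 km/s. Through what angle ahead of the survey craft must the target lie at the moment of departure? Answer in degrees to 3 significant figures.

φ = 76.2°

From the circular-orbit relation v² = μ/r at r = 2.87×10^5 km: μ = v²r = (22.0)² × 2.87×10^5 = 1.38908×10^8 km³/s².
Semi-major axis of the transfer orbit: a_t = (2.870×10^5 + 7.440×10^5)/2 = 5.155×10^5 km.
The half-period of the transfer ellipse is t = π√(a_t³/μ) = 98660 s.
The target's mean motion on its circular orbit is ω₂ = √(μ/r₂³) = 1.837×10^-5 rad/s.
Angle swept by the target during transfer: ω₂·t = 1.812 rad = 103.8°.
The survey craft traverses 180° on the transfer ellipse, so the target must lead by 180° − 103.8° = 76.2°.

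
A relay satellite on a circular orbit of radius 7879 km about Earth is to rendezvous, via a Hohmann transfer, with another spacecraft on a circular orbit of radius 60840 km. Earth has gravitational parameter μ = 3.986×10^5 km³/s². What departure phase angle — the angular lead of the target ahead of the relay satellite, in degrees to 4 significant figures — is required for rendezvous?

Semi-major axis of the transfer orbit: a_t = (7879 + 60840)/2 = 34359.5 km.
The half-period of the transfer ellipse is t = π√(a_t³/μ) = 31692 s.
The target's mean motion on its circular orbit is ω₂ = √(μ/r₂³) = 4.2071×10^-5 rad/s.
Angle swept by the target during transfer: ω₂·t = 1.3333 rad = 76.39°.
Arrival is 180° from departure on the ellipse, so φ = 180° − 76.39° = 103.6°.

φ = 103.6°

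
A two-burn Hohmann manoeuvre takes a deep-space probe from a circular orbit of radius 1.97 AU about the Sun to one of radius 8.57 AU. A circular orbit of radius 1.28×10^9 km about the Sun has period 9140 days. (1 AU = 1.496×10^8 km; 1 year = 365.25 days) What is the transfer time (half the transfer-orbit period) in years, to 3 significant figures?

t = 6.05 years

From Kepler's third law T² = 4π²r³/μ at r = 1.28×10^9 km, T = 9140 days = 9140 × 86400 s = 7.89696×10^8 s: μ = 4π²r³/T² = 1.32761×10^11 km³/s².
In km: r₁ = 1.97 × 1.496×10^8 = 2.94712×10^8 km; r₂ = 8.57 × 1.496×10^8 = 1.282072×10^9 km.
The Hohmann ellipse has a_t = (r₁ + r₂)/2 = 7.88392×10^8 km.
By Kepler's third law the transfer-orbit period is T = 2π√(a_t³/μ), so t = T/2 = 1.909×10^8 s.
Converting: 1.909×10^8 s ÷ 3.15576×10^7 s/year (365.25 × 86400) = 6.05 years.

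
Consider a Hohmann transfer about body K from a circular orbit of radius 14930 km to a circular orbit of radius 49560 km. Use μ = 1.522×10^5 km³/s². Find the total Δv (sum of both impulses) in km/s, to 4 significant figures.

The Hohmann ellipse has a_t = (r₁ + r₂)/2 = 32245 km.
At r₁ the circular-orbit speed is v₁ = √(μ/r₁) = 3.19284 km/s.
Transfer-orbit speed at r₁ (v² = μ(2/r − 1/a)): v_p = √[μ(2/r₁ − 1/a_t)] = 3.95833 km/s.
First burn Δv₁ = |v_p − v₁| = 0.76549 km/s.
At r₂, v₂ = √(μ/r₂) = 1.75243 km/s.
Transfer-orbit speed at r₂: v_a = √[μ(2/r₂ − 1/a_t)] = 1.19245 km/s.
Second burn Δv₂ = |v₂ − v_a| = 0.55998 km/s.
Δv = Δv₁ + Δv₂ = 0.76549 + 0.55998 = 1.325 km/s.

Δv = 1.325 km/s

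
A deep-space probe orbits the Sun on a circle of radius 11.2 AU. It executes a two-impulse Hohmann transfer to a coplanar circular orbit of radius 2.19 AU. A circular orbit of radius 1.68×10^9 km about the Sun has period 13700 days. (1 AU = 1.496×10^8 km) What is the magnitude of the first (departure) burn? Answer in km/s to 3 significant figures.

Δv₁ = 3.82 km/s

From Kepler's third law T² = 4π²r³/μ at r = 1.68×10^9 km, T = 13700 days = 13700 × 86400 s = 1.18368×10^9 s: μ = 4π²r³/T² = 1.33604×10^11 km³/s².
In km: r₁ = 11.2 × 1.496×10^8 = 1.67552×10^9 km; r₂ = 2.19 × 1.496×10^8 = 3.27624×10^8 km.
The Hohmann ellipse has a_t = (r₁ + r₂)/2 = 1.001572×10^9 km.
Circular speed at r = 1.67552×10^9 km: v_c = √(μ/r) = 8.92965 km/s.
Vis-viva on the transfer ellipse at r = 1.67552×10^9 km gives v_t = √[μ(2/r − 1/a_t)] = 5.10718 km/s.
Δv₁ = |v_t − v_c| = |5.10718 − 8.92965| = 3.822 km/s.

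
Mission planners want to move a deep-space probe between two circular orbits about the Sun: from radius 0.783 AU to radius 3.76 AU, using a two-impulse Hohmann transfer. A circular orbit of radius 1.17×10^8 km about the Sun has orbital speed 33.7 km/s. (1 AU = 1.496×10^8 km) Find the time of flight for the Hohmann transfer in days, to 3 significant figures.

From the circular-orbit relation v² = μ/r at r = 1.17×10^8 km: μ = v²r = (33.7)² × 1.17×10^8 = 1.32876×10^11 km³/s².
In km: r₁ = 0.783 × 1.496×10^8 = 1.171368×10^8 km; r₂ = 3.76 × 1.496×10^8 = 5.62496×10^8 km.
Transfer-ellipse semi-major axis a_t = (r₁ + r₂)/2 = (1.171368×10^8 + 5.62496×10^8)/2 = 3.398164×10^8 km.
By Kepler's third law the transfer-orbit period is T = 2π√(a_t³/μ), so t = T/2 = 5.399×10^7 s.
Converting: 5.399×10^7 s ÷ 86400 s/day = 625 days.

t = 625 days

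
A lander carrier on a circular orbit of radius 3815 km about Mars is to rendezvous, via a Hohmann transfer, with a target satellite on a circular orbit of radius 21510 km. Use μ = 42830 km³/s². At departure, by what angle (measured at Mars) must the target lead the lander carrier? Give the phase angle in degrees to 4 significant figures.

φ = 98.70°

Semi-major axis of the transfer orbit: a_t = (3815 + 21510)/2 = 12662.5 km.
Transfer time t = π√(a_t³/μ) = 21630 s.
Target angular speed ω₂ = √(μ/r₂³) = 6.560×10^-5 rad/s.
Angle swept by the target during transfer: ω₂·t = 1.419 rad = 81.30°.
The lander carrier traverses 180° on the transfer ellipse, so the target must lead by 180° − 81.30° = 98.70°.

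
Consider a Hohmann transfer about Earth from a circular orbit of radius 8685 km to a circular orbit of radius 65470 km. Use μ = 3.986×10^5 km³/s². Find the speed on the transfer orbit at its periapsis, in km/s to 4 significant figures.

The Hohmann ellipse has a_t = (r₁ + r₂)/2 = 37077.5 km.
The periapsis of the transfer ellipse is at r = 8685 km.
From the vis-viva equation, v = √[μ(2/r − 1/a_t)] = 9.002 km/s.

v = 9.002 km/s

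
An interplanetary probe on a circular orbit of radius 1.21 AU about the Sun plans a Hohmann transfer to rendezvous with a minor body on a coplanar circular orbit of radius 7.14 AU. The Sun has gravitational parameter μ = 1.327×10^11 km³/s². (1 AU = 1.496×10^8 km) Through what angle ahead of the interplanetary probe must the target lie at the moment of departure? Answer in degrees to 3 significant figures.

In km: r₁ = 1.21 × 1.496×10^8 = 1.81016×10^8 km; r₂ = 7.14 × 1.496×10^8 = 1.068144×10^9 km.
Transfer-ellipse semi-major axis a_t = (r₁ + r₂)/2 = (1.81016×10^8 + 1.068144×10^9)/2 = 6.2458×10^8 km.
The half-period of the transfer ellipse is t = π√(a_t³/μ) = 1.34616×10^8 s.
The target's mean motion on its circular orbit is ω₂ = √(μ/r₂³) = 1.04350×10^-8 rad/s.
Angle swept by the target during transfer: ω₂·t = 1.4047 rad = 80.48°.
Arrival is 180° from departure on the ellipse, so φ = 180° − 80.48° = 99.5°.

φ = 99.5°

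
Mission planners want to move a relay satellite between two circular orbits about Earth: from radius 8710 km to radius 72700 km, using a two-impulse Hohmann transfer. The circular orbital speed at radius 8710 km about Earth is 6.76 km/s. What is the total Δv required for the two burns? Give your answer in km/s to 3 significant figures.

From the circular-orbit relation v² = μ/r at r = 8710 km: μ = v²r = (6.76)² × 8710 = 3.98026×10^5 km³/s².
Transfer-ellipse semi-major axis a_t = (r₁ + r₂)/2 = (8710 + 72700)/2 = 40705 km.
At r₁ the circular-orbit speed is v₁ = √(μ/r₁) = 6.7600 km/s.
Transfer-orbit speed at r₁ (vis-viva): v_p = √[μ(2/r₁ − 1/a_t)] = 9.0342 km/s.
First burn Δv₁ = |v_p − v₁| = 2.2742 km/s.
At r₂, v₂ = √(μ/r₂) = 2.3399 km/s.
Transfer-orbit speed at r₂: v_a = √[μ(2/r₂ − 1/a_t)] = 1.0824 km/s.
Second burn Δv₂ = |v₂ − v_a| = 1.2575 km/s.
Δv = Δv₁ + Δv₂ = 2.2742 + 1.2575 = 3.532 km/s.

Δv = 3.53 km/s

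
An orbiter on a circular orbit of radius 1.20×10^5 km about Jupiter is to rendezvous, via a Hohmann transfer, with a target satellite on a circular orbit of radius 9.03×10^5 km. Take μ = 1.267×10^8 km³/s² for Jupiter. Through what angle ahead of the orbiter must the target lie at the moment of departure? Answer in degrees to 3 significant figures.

φ = 103°

Transfer-ellipse semi-major axis a_t = (r₁ + r₂)/2 = (1.200×10^5 + 9.030×10^5)/2 = 5.115×10^5 km.
The half-period of the transfer ellipse is t = π√(a_t³/μ) = 1.0210×10^5 s.
Target angular speed ω₂ = √(μ/r₂³) = 1.3118×10^-5 rad/s.
Angle swept by the target during transfer: ω₂·t = 1.3393 rad = 76.74°.
Arrival is 180° from departure on the ellipse, so φ = 180° − 76.74° = 103°.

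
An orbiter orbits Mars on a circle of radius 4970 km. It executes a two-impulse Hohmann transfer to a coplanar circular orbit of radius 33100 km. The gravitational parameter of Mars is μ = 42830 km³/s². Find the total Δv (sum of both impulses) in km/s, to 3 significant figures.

Δv = 1.49 km/s

Semi-major axis of the transfer orbit: a_t = (4970 + 33100)/2 = 19035 km.
At r₁ the circular-orbit speed is v₁ = √(μ/r₁) = 2.9356 km/s.
Transfer-orbit speed at r₁ (vis-viva equation): v_p = √[μ(2/r₁ − 1/a_t)] = 3.8711 km/s.
First burn Δv₁ = |v_p − v₁| = 0.9355 km/s.
At r₂, v₂ = √(μ/r₂) = 1.13752 km/s.
Transfer-orbit speed at r₂: v_a = √[μ(2/r₂ − 1/a_t)] = 0.581248 km/s.
Second burn Δv₂ = |v₂ − v_a| = 0.5563 km/s.
Total Δv = Δv₁ + Δv₂ = 1.492 km/s.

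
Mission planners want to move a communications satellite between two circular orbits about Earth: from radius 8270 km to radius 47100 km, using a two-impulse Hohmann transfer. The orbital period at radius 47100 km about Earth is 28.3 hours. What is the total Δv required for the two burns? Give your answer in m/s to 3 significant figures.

Δv = 3430 m/s

From Kepler's third law T² = 4π²r³/μ at r = 47100 km, T = 28.3 hours = 28.3 × 3600 s = 1.0188×10^5 s: μ = 4π²r³/T² = 3.97415×10^5 km³/s².
Semi-major axis of the transfer orbit: a_t = (8270 + 47100)/2 = 27685 km.
At r₁ the circular-orbit speed is v₁ = √(μ/r₁) = 6.932 km/s.
Transfer-orbit speed at r₁ (vis-viva): v_p = √[μ(2/r₁ − 1/a_t)] = 9.042 km/s.
First burn Δv₁ = |v_p − v₁| = 2.110 km/s.
Circular speed at r₂: v₂ = √(μ/r₂) = 2.905 km/s.
Transfer-orbit speed at r₂: v_a = √[μ(2/r₂ − 1/a_t)] = 1.588 km/s.
Second burn Δv₂ = |v₂ − v_a| = 1.317 km/s.
Δv = Δv₁ + Δv₂ = 2.110 + 1.317 = 3.427 km/s.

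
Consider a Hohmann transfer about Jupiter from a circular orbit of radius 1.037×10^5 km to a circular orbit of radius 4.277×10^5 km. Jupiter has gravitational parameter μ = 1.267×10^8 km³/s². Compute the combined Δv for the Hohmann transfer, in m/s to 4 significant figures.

Semi-major axis of the transfer orbit: a_t = (1.037×10^5 + 4.277×10^5)/2 = 2.657×10^5 km.
Circular speed at r₁: v₁ = √(μ/r₁) = √(1.267×10^8/1.037×10^5) = 34.954 km/s.
On the transfer ellipse at r₁, vis-viva gives v_p = √[μ(2/r₁ − 1/a_t)] = 44.348 km/s.
First burn Δv₁ = |v_p − v₁| = 9.394 km/s.
Circular speed at r₂: v₂ = √(μ/r₂) = 17.2115 km/s.
Transfer-orbit speed at r₂: v_a = √[μ(2/r₂ − 1/a_t)] = 10.7526 km/s.
Second burn Δv₂ = |v₂ − v_a| = 6.459 km/s.
Δv = Δv₁ + Δv₂ = 9.394 + 6.459 = 15.85 km/s.

Δv = 15850 m/s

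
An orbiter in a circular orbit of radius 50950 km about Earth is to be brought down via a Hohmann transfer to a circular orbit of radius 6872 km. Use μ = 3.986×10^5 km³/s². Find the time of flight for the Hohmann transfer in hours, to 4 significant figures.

t = 6.795 hours

Transfer-ellipse semi-major axis a_t = (r₁ + r₂)/2 = (50950 + 6872)/2 = 28911 km.
Transfer time t = π√(a_t³/μ) = π√((28911)³ / 3.986×10^5) = 24461 s.
Converting: 24461 s ÷ 3600 s/hour = 6.795 hours.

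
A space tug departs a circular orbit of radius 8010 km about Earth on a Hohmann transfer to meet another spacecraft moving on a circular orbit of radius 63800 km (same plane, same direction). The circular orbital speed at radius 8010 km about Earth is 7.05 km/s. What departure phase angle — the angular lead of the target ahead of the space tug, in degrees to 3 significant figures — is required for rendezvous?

φ = 104°

From the circular-orbit relation v² = μ/r at r = 8010 km: μ = v²r = (7.05)² × 8010 = 3.98117×10^5 km³/s².
Transfer-ellipse semi-major axis a_t = (r₁ + r₂)/2 = (8010 + 63800)/2 = 35905 km.
The half-period of the transfer ellipse is t = π√(a_t³/μ) = 33875 s.
Target angular speed ω₂ = √(μ/r₂³) = 3.9154×10^-5 rad/s.
Angle swept by the target during transfer: ω₂·t = 1.3263 rad = 75.99°.
Arrival is 180° from departure on the ellipse, so φ = 180° − 75.99° = 104°.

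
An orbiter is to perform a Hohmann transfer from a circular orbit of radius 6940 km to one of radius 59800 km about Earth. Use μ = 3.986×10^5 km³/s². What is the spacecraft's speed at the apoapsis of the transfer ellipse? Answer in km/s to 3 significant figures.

v = 1.18 km/s

Transfer-ellipse semi-major axis a_t = (r₁ + r₂)/2 = (6940 + 59800)/2 = 33370 km.
At apoapsis, r = 59800 km.
Vis-viva: v = √[μ(2/r − 1/a_t)] = √[3.986×10^5 × (2/59800 − 1/33370)] = 1.177 km/s.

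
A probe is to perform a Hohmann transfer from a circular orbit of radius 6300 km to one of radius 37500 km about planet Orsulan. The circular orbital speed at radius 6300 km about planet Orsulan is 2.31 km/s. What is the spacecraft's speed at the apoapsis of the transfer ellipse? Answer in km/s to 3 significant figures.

From the circular-orbit relation v² = μ/r at r = 6300 km: μ = v²r = (2.31)² × 6300 = 33617.4 km³/s².
Semi-major axis of the transfer orbit: a_t = (6300 + 37500)/2 = 21900 km.
At apoapsis, r = 37500 km.
Vis-viva: v = √[μ(2/r − 1/a_t)] = √[33617.4 × (2/37500 − 1/21900)] = 0.5078 km/s.

v = 0.508 km/s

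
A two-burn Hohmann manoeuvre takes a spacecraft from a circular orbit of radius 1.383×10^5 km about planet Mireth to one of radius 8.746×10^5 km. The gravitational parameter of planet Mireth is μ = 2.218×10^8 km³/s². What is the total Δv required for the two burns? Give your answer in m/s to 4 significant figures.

Δv = 20180 m/s

Semi-major axis of the transfer orbit: a_t = (1.383×10^5 + 8.746×10^5)/2 = 5.0645×10^5 km.
At r₁ the circular-orbit speed is v₁ = √(μ/r₁) = 40.05 km/s.
Transfer-orbit speed at r₁ (vis-viva equation): v_p = √[μ(2/r₁ − 1/a_t)] = 52.63 km/s.
First burn Δv₁ = |v_p − v₁| = 12.58 km/s.
Circular speed at r₂: v₂ = √(μ/r₂) = 15.925 km/s.
Transfer-orbit speed at r₂: v_a = √[μ(2/r₂ − 1/a_t)] = 8.3218 km/s.
Second burn Δv₂ = |v₂ − v_a| = 7.603 km/s.
Total Δv = Δv₁ + Δv₂ = 20.18 km/s.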